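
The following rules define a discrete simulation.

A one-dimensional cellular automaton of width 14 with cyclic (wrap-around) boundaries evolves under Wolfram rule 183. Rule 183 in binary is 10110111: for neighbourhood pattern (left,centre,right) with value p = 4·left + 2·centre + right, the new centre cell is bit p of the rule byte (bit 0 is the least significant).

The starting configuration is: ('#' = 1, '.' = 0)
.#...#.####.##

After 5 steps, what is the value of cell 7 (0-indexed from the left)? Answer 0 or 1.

0

k=0  .#...#.####.##
k=1  #######.##.#..
k=2  .#####.#..####
k=3  #.###.####.##.
k=4  ##.#.#.##.#..#
k=5  #.#####..####.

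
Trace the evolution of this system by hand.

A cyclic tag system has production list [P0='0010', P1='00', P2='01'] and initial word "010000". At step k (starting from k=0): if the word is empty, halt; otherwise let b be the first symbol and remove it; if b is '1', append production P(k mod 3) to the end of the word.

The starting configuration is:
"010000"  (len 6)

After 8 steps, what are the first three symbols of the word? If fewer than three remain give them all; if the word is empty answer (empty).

gen 0: "010000"  (len 6)
gen 1: "10000"  (len 5)
gen 2: "000000"  (len 6)
gen 3: "00000"  (len 5)
gen 4: "0000"  (len 4)
gen 5: "000"  (len 3)
gen 6: "00"  (len 2)
gen 7: "0"  (len 1)
gen 8: (halted — word empty)

(empty)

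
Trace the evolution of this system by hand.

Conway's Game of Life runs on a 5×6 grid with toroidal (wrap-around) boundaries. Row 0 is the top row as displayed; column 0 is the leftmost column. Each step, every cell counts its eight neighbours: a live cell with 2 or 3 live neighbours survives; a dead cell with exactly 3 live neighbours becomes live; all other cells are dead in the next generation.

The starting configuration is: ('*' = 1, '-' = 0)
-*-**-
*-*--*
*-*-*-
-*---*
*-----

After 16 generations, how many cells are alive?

gen 0: -*-**-
*-*--*
*-*-*-
-*---*
*-----
gen 1: -****-
*-*---
--***-
-*---*
***-**
gen 2: ----*-
-----*
*-****
------
------
gen 3: ------
*-----
*--***
---***
------
gen 4: ------
*---*-
*--*--
*--*--
----*-
gen 5: -----*
-----*
**-**-
---***
------
gen 6: ------
-----*
*-**--
*-**-*
-----*
gen 7: ------
------
*-**--
*-**-*
*---**
gen 8: -----*
------
*-****
--*---
**-**-
gen 9: *---**
*--*--
-*****
------
******
gen 10: ------
------
******
------
-***--
gen 11: --*---
******
******
-----*
--*---
gen 12: *---**
------
------
-----*
------
gen 13: -----*
-----*
------
------
*---*-
gen 14: *---**
------
------
------
-----*
gen 15: *---**
-----*
------
------
*---**
gen 16: ------
*---**
------
-----*
*---*-

6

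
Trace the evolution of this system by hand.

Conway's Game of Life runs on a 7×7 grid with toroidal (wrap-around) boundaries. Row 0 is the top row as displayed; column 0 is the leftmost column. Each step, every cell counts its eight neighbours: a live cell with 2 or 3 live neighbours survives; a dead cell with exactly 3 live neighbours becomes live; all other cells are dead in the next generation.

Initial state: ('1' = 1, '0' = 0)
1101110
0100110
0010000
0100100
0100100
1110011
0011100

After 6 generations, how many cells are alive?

[0] 1101110
0100110
0010000
0100100
0100100
1110011
0011100
[1] 1100001
1100011
0111110
0111000
0001101
1000011
0000000
[2] 0100010
0001000
0000010
1100000
0101101
1000111
0100010
[3] 0010100
0000100
0000000
1110111
0111100
0111000
0100000
[4] 0001000
0001000
1101101
1000111
0000001
1000100
0100000
[5] 0010000
1001000
0111000
0101100
0000100
1000000
0000000
[6] 0000000
0001000
1100000
0100100
0001100
0000000
0000000

7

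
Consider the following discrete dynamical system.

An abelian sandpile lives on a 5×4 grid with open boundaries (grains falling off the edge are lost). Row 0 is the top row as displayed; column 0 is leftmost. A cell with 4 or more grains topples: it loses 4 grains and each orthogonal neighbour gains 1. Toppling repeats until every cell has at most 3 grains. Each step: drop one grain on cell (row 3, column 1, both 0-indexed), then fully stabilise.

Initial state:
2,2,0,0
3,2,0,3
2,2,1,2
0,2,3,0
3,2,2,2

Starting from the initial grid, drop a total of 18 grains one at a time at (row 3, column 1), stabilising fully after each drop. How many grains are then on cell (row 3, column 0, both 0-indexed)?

0) 2,2,0,0
3,2,0,3
2,2,1,2
0,2,3,0
3,2,2,2
1) 2,2,0,0
3,2,0,3
2,2,1,2
0,3,3,0
3,2,2,2
2) 2,2,0,0
3,2,0,3
2,3,2,2
1,1,0,1
3,3,3,2
3) 2,2,0,0
3,2,0,3
2,3,2,2
1,2,0,1
3,3,3,2
4) 2,2,0,0
3,2,0,3
2,3,2,2
1,3,0,1
3,3,3,2
5) 2,2,0,0
3,3,0,3
3,0,3,2
3,2,2,1
0,2,0,3
6) 2,2,0,0
3,3,0,3
3,0,3,2
3,3,2,1
0,2,0,3
7) 3,3,0,0
1,0,1,3
1,3,3,2
1,1,3,1
1,3,0,3
8) 3,3,0,0
1,0,1,3
1,3,3,2
1,2,3,1
1,3,0,3
9) 3,3,0,0
1,0,1,3
1,3,3,2
1,3,3,1
1,3,0,3
10) 3,3,0,0
1,1,2,3
2,1,1,3
2,3,1,2
2,0,2,3
11) 3,3,0,0
1,1,2,3
2,2,1,3
3,0,2,2
2,1,2,3
12) 3,3,0,0
1,1,2,3
2,2,1,3
3,1,2,2
2,1,2,3
13) 3,3,0,0
1,1,2,3
2,2,1,3
3,2,2,2
2,1,2,3
14) 3,3,0,0
1,1,2,3
2,2,1,3
3,3,2,2
2,1,2,3
15) 3,3,0,0
1,1,2,3
3,3,1,3
0,1,3,2
3,2,2,3
16) 3,3,0,0
1,1,2,3
3,3,1,3
0,2,3,2
3,2,2,3
17) 3,3,0,0
1,1,2,3
3,3,1,3
0,3,3,2
3,2,2,3
18) 3,3,0,0
2,2,2,3
0,1,3,3
2,2,0,3
3,3,3,3

2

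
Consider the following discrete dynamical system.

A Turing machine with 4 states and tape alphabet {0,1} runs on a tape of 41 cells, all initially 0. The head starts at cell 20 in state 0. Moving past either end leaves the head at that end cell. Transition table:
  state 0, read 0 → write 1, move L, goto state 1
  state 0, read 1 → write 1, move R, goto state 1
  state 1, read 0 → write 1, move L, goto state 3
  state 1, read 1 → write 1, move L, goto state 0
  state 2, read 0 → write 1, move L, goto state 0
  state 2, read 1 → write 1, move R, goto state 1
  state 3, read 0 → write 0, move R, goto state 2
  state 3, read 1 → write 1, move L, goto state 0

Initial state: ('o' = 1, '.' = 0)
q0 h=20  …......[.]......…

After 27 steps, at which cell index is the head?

k=0  q0 h=20  …......[.]......…
k=1  q1 h=19  …......[.]o.....…
k=2  q3 h=18  …......[.]oo....…
k=3  q2 h=19  …......[o]o.....…
k=4  q1 h=20  ….....o[o]......…
k=5  q0 h=19  …......[o]o.....…
k=6  q1 h=20  ….....o[o]......…
k=7  q0 h=19  …......[o]o.....…
k=8  q1 h=20  ….....o[o]......…
k=9  q0 h=19  …......[o]o.....…
k=10  q1 h=20  ….....o[o]......…
k=11  q0 h=19  …......[o]o.....…
k=12  q1 h=20  ….....o[o]......…
k=13  q0 h=19  …......[o]o.....…
k=14  q1 h=20  ….....o[o]......…
k=15  q0 h=19  …......[o]o.....…
k=16  q1 h=20  ….....o[o]......…
k=17  q0 h=19  …......[o]o.....…
k=18  q1 h=20  ….....o[o]......…
k=19  q0 h=19  …......[o]o.....…
k=20  q1 h=20  ….....o[o]......…
k=21  q0 h=19  …......[o]o.....…
k=22  q1 h=20  ….....o[o]......…
k=23  q0 h=19  …......[o]o.....…
k=24  q1 h=20  ….....o[o]......…
k=25  q0 h=19  …......[o]o.....…
k=26  q1 h=20  ….....o[o]......…
k=27  q0 h=19  …......[o]o.....…

19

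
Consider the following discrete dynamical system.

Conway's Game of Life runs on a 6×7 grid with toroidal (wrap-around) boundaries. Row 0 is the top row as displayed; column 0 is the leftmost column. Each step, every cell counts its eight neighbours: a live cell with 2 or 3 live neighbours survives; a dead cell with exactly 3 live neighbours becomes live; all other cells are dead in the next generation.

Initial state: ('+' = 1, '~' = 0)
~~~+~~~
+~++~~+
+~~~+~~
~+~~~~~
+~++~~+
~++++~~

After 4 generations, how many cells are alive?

9

k=0  ~~~+~~~
+~++~~+
+~~~+~~
~+~~~~~
+~++~~+
~++++~~
k=1  +~~~~~~
+++++~+
+~++~~+
~+++~~+
+~~~+~~
++~~+~~
k=2  ~~~~++~
~~~~++~
~~~~~~~
~~~~+++
~~~~+++
++~~~~+
k=3  +~~~+~~
~~~~++~
~~~~~~+
~~~~+~+
~~~~+~~
+~~~~~~
k=4  ~~~~+++
~~~~+++
~~~~+~+
~~~~~~~
~~~~~+~
~~~~~~~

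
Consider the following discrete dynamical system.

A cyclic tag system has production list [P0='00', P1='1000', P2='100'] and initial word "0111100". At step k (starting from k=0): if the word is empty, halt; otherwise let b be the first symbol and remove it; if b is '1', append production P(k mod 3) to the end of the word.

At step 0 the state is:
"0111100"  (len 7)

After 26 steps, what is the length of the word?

[0] "0111100"  (len 7)
[1] "111100"  (len 6)
[2] "111001000"  (len 9)
[3] "11001000100"  (len 11)
[4] "100100010000"  (len 12)
[5] "001000100001000"  (len 15)
[6] "01000100001000"  (len 14)
[7] "1000100001000"  (len 13)
[8] "0001000010001000"  (len 16)
[9] "001000010001000"  (len 15)
[10] "01000010001000"  (len 14)
[11] "1000010001000"  (len 13)
[12] "000010001000100"  (len 15)
[13] "00010001000100"  (len 14)
[14] "0010001000100"  (len 13)
[15] "010001000100"  (len 12)
[16] "10001000100"  (len 11)
[17] "00010001001000"  (len 14)
[18] "0010001001000"  (len 13)
[19] "010001001000"  (len 12)
[20] "10001001000"  (len 11)
[21] "0001001000100"  (len 13)
[22] "001001000100"  (len 12)
[23] "01001000100"  (len 11)
[24] "1001000100"  (len 10)
[25] "00100010000"  (len 11)
[26] "0100010000"  (len 10)

10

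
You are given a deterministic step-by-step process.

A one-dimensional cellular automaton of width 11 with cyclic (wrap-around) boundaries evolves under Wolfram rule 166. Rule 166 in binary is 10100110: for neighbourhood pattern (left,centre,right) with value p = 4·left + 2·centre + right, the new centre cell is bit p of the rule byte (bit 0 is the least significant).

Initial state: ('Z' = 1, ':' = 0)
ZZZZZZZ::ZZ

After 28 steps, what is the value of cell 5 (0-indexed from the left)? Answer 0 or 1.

k=0  ZZZZZZZ::ZZ
k=1  ZZZZZZ::Z:Z
k=2  ZZZZZ::ZZZ:
k=3  :ZZZ::Z:Z:Z
k=4  Z:Z::ZZZZZZ
k=5  :ZZ:Z:ZZZZZ
k=6  Z::ZZZ:ZZZ:
k=7  Z:Z:Z:Z:Z:Z
k=8  :ZZZZZZZZZ:
k=9  Z:ZZZZZZZ::
k=10  ZZ:ZZZZZ::Z
k=11  Z:Z:ZZZ::Z:
k=12  ZZZZ:Z::ZZZ
k=13  ZZZ:ZZ:Z:ZZ
k=14  ZZ:Z::ZZZ:Z
k=15  Z:ZZ:Z:Z:Z:
k=16  ZZ::ZZZZZZZ
k=17  Z::Z:ZZZZZZ
k=18  ::ZZZ:ZZZZZ
k=19  :Z:Z:Z:ZZZ:
k=20  ZZZZZZZ:Z::
k=21  :ZZZZZ:ZZ:Z
k=22  Z:ZZZ:Z::ZZ
k=23  :Z:Z:ZZ:Z:Z
k=24  ZZZZZ::ZZZZ
k=25  ZZZZ::Z:ZZZ
k=26  ZZZ::ZZZ:ZZ
k=27  ZZ::Z:Z:Z:Z
k=28  Z::ZZZZZZZ:

1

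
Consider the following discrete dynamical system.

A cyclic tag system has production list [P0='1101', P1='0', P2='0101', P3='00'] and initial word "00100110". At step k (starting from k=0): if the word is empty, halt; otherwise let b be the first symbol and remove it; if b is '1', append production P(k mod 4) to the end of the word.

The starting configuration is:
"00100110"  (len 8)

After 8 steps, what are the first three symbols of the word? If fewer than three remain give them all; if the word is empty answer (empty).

t=0: "00100110"  (len 8)
t=1: "0100110"  (len 7)
t=2: "100110"  (len 6)
t=3: "001100101"  (len 9)
t=4: "01100101"  (len 8)
t=5: "1100101"  (len 7)
t=6: "1001010"  (len 7)
t=7: "0010100101"  (len 10)
t=8: "010100101"  (len 9)

010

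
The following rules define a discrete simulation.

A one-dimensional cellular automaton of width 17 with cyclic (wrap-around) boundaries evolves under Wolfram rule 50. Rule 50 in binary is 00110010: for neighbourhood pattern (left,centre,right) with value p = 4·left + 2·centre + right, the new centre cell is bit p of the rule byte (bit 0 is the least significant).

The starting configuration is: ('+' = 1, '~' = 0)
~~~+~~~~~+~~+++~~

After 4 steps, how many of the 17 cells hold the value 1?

step 0: ~~~+~~~~~+~~+++~~
step 1: ~~+~+~~~+~++~~~+~
step 2: ~+~+~+~+~+~~+~+~+
step 3: +~+~+~+~+~++~+~+~
step 4: ~+~+~+~+~+~~+~+~+

8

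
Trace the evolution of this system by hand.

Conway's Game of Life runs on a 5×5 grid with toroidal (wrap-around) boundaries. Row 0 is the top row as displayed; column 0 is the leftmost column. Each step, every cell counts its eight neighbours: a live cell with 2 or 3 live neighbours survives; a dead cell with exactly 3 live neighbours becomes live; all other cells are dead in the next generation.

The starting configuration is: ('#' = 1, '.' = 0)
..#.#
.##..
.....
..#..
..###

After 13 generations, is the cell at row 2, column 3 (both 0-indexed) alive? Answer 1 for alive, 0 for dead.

0

[0] ..#.#
.##..
.....
..#..
..###
[1] #...#
.###.
.##..
..#..
.##.#
[2] ....#
...##
.....
#....
.##.#
[3] ..#.#
...##
....#
##...
.#.##
[4] ..#..
#...#
...##
.###.
.#.##
[5] .##..
#...#
.#...
.#...
##..#
[6] ..##.
#.#..
.#...
.##..
.....
[7] .###.
..##.
#....
.##..
.#.#.
[8] .#..#
...##
...#.
###..
#..#.
[9] ..#..
#.###
##.#.
####.
...#.
[10] .##..
#....
.....
#..#.
...##
[11] #####
.#...
....#
...#.
##.##
[12] .....
.#...
.....
..##.
.....
[13] .....
.....
..#..
.....
.....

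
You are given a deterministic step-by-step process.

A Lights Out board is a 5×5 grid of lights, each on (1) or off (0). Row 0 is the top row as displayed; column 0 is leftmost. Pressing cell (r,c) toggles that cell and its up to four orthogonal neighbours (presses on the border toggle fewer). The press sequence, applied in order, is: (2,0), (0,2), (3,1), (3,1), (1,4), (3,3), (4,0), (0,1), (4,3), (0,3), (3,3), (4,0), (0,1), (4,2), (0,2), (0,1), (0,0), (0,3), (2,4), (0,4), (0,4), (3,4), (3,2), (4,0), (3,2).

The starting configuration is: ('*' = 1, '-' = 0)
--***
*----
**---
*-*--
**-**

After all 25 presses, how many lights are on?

10

step 0: --***
*----
**---
*-*--
**-**
step 1: --***
-----
-----
--*--
**-**
step 2: -*--*
--*--
-----
--*--
**-**
step 3: -*--*
--*--
-*---
**---
*--**
step 4: -*--*
--*--
-----
--*--
**-**
step 5: -*---
--***
----*
--*--
**-**
step 6: -*---
--***
---**
---**
**--*
step 7: -*---
--***
---**
*--**
----*
step 8: *-*--
-****
---**
*--**
----*
step 9: *-*--
-****
---**
*---*
--**-
step 10: *--**
-**-*
---**
*---*
--**-
step 11: *--**
-**-*
----*
*-**-
--*--
step 12: *--**
-**-*
----*
--**-
***--
step 13: -****
--*-*
----*
--**-
***--
step 14: -****
--*-*
----*
---*-
*--*-
step 15: ----*
----*
----*
---*-
*--*-
step 16: ***-*
-*--*
----*
---*-
*--*-
step 17: --*-*
**--*
----*
---*-
*--*-
step 18: ---*-
**-**
----*
---*-
*--*-
step 19: ---*-
**-*-
---*-
---**
*--*-
step 20: ----*
**-**
---*-
---**
*--*-
step 21: ---*-
**-*-
---*-
---**
*--*-
step 22: ---*-
**-*-
---**
-----
*--**
step 23: ---*-
**-*-
--***
-***-
*-***
step 24: ---*-
**-*-
--***
****-
-****
step 25: ---*-
**-*-
---**
*----
-*-**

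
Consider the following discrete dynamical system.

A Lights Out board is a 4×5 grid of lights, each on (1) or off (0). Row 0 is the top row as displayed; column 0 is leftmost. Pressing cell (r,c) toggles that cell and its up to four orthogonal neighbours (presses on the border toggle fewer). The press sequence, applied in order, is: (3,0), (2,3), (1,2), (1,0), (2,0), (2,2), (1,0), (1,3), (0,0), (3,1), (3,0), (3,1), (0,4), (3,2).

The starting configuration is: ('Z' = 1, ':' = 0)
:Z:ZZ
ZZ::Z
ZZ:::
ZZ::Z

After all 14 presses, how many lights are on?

step 0: :Z:ZZ
ZZ::Z
ZZ:::
ZZ::Z
step 1: :Z:ZZ
ZZ::Z
:Z:::
::::Z
step 2: :Z:ZZ
ZZ:ZZ
:ZZZZ
:::ZZ
step 3: :ZZZZ
Z:Z:Z
:Z:ZZ
:::ZZ
step 4: ZZZZZ
:ZZ:Z
ZZ:ZZ
:::ZZ
step 5: ZZZZZ
ZZZ:Z
:::ZZ
Z::ZZ
step 6: ZZZZZ
ZZ::Z
:ZZ:Z
Z:ZZZ
step 7: :ZZZZ
::::Z
ZZZ:Z
Z:ZZZ
step 8: :ZZ:Z
::ZZ:
ZZZZZ
Z:ZZZ
step 9: Z:Z:Z
Z:ZZ:
ZZZZZ
Z:ZZZ
step 10: Z:Z:Z
Z:ZZ:
Z:ZZZ
:Z:ZZ
step 11: Z:Z:Z
Z:ZZ:
::ZZZ
Z::ZZ
step 12: Z:Z:Z
Z:ZZ:
:ZZZZ
:ZZZZ
step 13: Z:ZZ:
Z:ZZZ
:ZZZZ
:ZZZZ
step 14: Z:ZZ:
Z:ZZZ
:Z:ZZ
::::Z

11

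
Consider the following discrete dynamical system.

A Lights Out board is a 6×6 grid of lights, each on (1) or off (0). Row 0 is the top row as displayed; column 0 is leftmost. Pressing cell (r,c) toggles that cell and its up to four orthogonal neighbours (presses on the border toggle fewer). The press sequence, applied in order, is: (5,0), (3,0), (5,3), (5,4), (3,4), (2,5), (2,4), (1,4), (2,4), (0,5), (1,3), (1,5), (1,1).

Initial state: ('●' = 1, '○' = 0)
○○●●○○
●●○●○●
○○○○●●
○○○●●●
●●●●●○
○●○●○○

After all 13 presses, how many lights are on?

20

gen 0: ○○●●○○
●●○●○●
○○○○●●
○○○●●●
●●●●●○
○●○●○○
gen 1: ○○●●○○
●●○●○●
○○○○●●
○○○●●●
○●●●●○
●○○●○○
gen 2: ○○●●○○
●●○●○●
●○○○●●
●●○●●●
●●●●●○
●○○●○○
gen 3: ○○●●○○
●●○●○●
●○○○●●
●●○●●●
●●●○●○
●○●○●○
gen 4: ○○●●○○
●●○●○●
●○○○●●
●●○●●●
●●●○○○
●○●●○●
gen 5: ○○●●○○
●●○●○●
●○○○○●
●●○○○○
●●●○●○
●○●●○●
gen 6: ○○●●○○
●●○●○○
●○○○●○
●●○○○●
●●●○●○
●○●●○●
gen 7: ○○●●○○
●●○●●○
●○○●○●
●●○○●●
●●●○●○
●○●●○●
gen 8: ○○●●●○
●●○○○●
●○○●●●
●●○○●●
●●●○●○
●○●●○●
gen 9: ○○●●●○
●●○○●●
●○○○○○
●●○○○●
●●●○●○
●○●●○●
gen 10: ○○●●○●
●●○○●○
●○○○○○
●●○○○●
●●●○●○
●○●●○●
gen 11: ○○●○○●
●●●●○○
●○○●○○
●●○○○●
●●●○●○
●○●●○●
gen 12: ○○●○○○
●●●●●●
●○○●○●
●●○○○●
●●●○●○
●○●●○●
gen 13: ○●●○○○
○○○●●●
●●○●○●
●●○○○●
●●●○●○
●○●●○●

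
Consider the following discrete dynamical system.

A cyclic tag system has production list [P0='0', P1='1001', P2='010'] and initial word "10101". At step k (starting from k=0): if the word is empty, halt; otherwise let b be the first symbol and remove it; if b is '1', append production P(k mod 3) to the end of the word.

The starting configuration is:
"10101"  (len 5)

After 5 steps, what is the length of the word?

k=0  "10101"  (len 5)
k=1  "01010"  (len 5)
k=2  "1010"  (len 4)
k=3  "010010"  (len 6)
k=4  "10010"  (len 5)
k=5  "00101001"  (len 8)

8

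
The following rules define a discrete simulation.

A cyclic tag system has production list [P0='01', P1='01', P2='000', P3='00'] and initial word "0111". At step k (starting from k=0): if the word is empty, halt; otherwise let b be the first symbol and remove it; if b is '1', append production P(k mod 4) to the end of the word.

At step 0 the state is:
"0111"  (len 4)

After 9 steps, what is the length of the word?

t=0: "0111"  (len 4)
t=1: "111"  (len 3)
t=2: "1101"  (len 4)
t=3: "101000"  (len 6)
t=4: "0100000"  (len 7)
t=5: "100000"  (len 6)
t=6: "0000001"  (len 7)
t=7: "000001"  (len 6)
t=8: "00001"  (len 5)
t=9: "0001"  (len 4)

4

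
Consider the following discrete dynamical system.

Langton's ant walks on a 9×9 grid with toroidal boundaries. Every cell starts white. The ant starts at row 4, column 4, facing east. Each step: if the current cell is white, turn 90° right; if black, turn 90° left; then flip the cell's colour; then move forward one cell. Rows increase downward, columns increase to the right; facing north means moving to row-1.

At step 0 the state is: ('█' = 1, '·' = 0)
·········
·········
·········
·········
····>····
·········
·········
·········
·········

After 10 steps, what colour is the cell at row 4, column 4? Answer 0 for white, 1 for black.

step 0: ·········
·········
·········
·········
····>····
·········
·········
·········
·········
step 1: ·········
·········
·········
·········
····█····
····v····
·········
·········
·········
step 2: ·········
·········
·········
·········
····█····
···<█····
·········
·········
·········
step 3: ·········
·········
·········
·········
···^█····
···██····
·········
·········
·········
step 4: ·········
·········
·········
·········
···█>····
···██····
·········
·········
·········
step 5: ·········
·········
·········
····^····
···█·····
···██····
·········
·········
·········
step 6: ·········
·········
·········
····█>···
···█·····
···██····
·········
·········
·········
step 7: ·········
·········
·········
····██···
···█·v···
···██····
·········
·········
·········
step 8: ·········
·········
·········
····██···
···█<█···
···██····
·········
·········
·········
step 9: ·········
·········
·········
····^█···
···███···
···██····
·········
·········
·········
step 10: ·········
·········
·········
···<·█···
···███···
···██····
·········
·········
·········

1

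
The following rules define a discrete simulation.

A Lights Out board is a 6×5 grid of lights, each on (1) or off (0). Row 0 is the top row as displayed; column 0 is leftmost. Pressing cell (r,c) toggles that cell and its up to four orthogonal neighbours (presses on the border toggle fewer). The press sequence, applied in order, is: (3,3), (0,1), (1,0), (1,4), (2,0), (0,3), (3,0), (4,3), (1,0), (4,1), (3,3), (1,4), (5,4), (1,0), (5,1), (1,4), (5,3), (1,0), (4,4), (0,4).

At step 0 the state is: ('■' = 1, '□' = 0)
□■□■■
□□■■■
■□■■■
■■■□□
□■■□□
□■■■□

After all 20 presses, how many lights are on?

gen 0: □■□■■
□□■■■
■□■■■
■■■□□
□■■□□
□■■■□
gen 1: □■□■■
□□■■■
■□■□■
■■□■■
□■■■□
□■■■□
gen 2: ■□■■■
□■■■■
■□■□■
■■□■■
□■■■□
□■■■□
gen 3: □□■■■
■□■■■
□□■□■
■■□■■
□■■■□
□■■■□
gen 4: □□■■□
■□■□□
□□■□□
■■□■■
□■■■□
□■■■□
gen 5: □□■■□
□□■□□
■■■□□
□■□■■
□■■■□
□■■■□
gen 6: □□□□■
□□■■□
■■■□□
□■□■■
□■■■□
□■■■□
gen 7: □□□□■
□□■■□
□■■□□
■□□■■
■■■■□
□■■■□
gen 8: □□□□■
□□■■□
□■■□□
■□□□■
■■□□■
□■■□□
gen 9: ■□□□■
■■■■□
■■■□□
■□□□■
■■□□■
□■■□□
gen 10: ■□□□■
■■■■□
■■■□□
■■□□■
□□■□■
□□■□□
gen 11: ■□□□■
■■■■□
■■■■□
■■■■□
□□■■■
□□■□□
gen 12: ■□□□□
■■■□■
■■■■■
■■■■□
□□■■■
□□■□□
gen 13: ■□□□□
■■■□■
■■■■■
■■■■□
□□■■□
□□■■■
gen 14: □□□□□
□□■□■
□■■■■
■■■■□
□□■■□
□□■■■
gen 15: □□□□□
□□■□■
□■■■■
■■■■□
□■■■□
■■□■■
gen 16: □□□□■
□□■■□
□■■■□
■■■■□
□■■■□
■■□■■
gen 17: □□□□■
□□■■□
□■■■□
■■■■□
□■■□□
■■■□□
gen 18: ■□□□■
■■■■□
■■■■□
■■■■□
□■■□□
■■■□□
gen 19: ■□□□■
■■■■□
■■■■□
■■■■■
□■■■■
■■■□■
gen 20: ■□□■□
■■■■■
■■■■□
■■■■■
□■■■■
■■■□■

24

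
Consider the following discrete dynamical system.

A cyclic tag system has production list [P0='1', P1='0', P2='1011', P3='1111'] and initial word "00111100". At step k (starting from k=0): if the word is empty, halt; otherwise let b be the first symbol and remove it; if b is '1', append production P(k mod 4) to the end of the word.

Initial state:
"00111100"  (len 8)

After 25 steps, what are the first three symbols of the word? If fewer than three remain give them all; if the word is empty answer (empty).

111

k=0  "00111100"  (len 8)
k=1  "0111100"  (len 7)
k=2  "111100"  (len 6)
k=3  "111001011"  (len 9)
k=4  "110010111111"  (len 12)
k=5  "100101111111"  (len 12)
k=6  "001011111110"  (len 12)
k=7  "01011111110"  (len 11)
k=8  "1011111110"  (len 10)
k=9  "0111111101"  (len 10)
k=10  "111111101"  (len 9)
k=11  "111111011011"  (len 12)
k=12  "111110110111111"  (len 15)
k=13  "111101101111111"  (len 15)
k=14  "111011011111110"  (len 15)
k=15  "110110111111101011"  (len 18)
k=16  "101101111111010111111"  (len 21)
k=17  "011011111110101111111"  (len 21)
k=18  "11011111110101111111"  (len 20)
k=19  "10111111101011111111011"  (len 23)
k=20  "01111111010111111110111111"  (len 26)
k=21  "1111111010111111110111111"  (len 25)
k=22  "1111110101111111101111110"  (len 25)
k=23  "1111101011111111011111101011"  (len 28)
k=24  "1111010111111110111111010111111"  (len 31)
k=25  "1110101111111101111110101111111"  (len 31)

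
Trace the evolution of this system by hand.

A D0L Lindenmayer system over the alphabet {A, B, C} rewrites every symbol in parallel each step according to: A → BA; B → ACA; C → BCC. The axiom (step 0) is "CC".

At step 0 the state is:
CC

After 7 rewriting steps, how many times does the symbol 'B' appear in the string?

738

gen 0: CC
gen 1: BCCBCC
gen 2: ACABCCBCCACABCCBCC
gen 3: BABCCBAACABCCBCCACABCCBCCBABCCBAACABCCBCCACABCCBCC
gen 4: ACABAACABCCBCCACABABABCCBAACABCCBCCACABCCBCCBABCCBAACABCCB…BCCACABABABCCBAACABCCBCCACABCCBCCBABCCBAACABCCBCCACABCCBCC  (len 138)
gen 5: BABCCBAACABABABCCBAACABCCBCCACABCCBCCBABCCBAACABAACABAACAB…BCCACABABABCCBAACABCCBCCACABCCBCCBABCCBAACABCCBCCACABCCBCC  (len 374)
gen 6: ACABAACABCCBCCACABABABCCBAACABAACABAACABCCBCCACABABABCCBAA…BCCACABABABCCBAACABCCBCCACABCCBCCBABCCBAACABCCBCCACABCCBCC  (len 1010)
gen 7: BABCCBAACABABABCCBAACABCCBCCACABCCBCCBABCCBAACABAACABAACAB…BCCACABABABCCBAACABCCBCCACABCCBCCBABCCBAACABCCBCCACABCCBCC  (len 2714)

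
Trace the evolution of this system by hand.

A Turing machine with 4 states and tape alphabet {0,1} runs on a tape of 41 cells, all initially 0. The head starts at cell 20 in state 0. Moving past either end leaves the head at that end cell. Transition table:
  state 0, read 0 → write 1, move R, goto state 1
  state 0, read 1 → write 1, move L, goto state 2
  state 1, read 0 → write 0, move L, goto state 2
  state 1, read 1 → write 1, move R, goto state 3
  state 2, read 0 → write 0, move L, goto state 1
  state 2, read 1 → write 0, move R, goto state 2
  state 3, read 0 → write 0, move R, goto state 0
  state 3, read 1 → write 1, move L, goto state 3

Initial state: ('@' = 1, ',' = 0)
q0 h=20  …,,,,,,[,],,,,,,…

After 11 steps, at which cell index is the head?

13

[0] q0 h=20  …,,,,,,[,],,,,,,…
[1] q1 h=21  …,,,,,@[,],,,,,,…
[2] q2 h=20  …,,,,,,[@],,,,,,…
[3] q2 h=21  …,,,,,,[,],,,,,,…
[4] q1 h=20  …,,,,,,[,],,,,,,…
[5] q2 h=19  …,,,,,,[,],,,,,,…
[6] q1 h=18  …,,,,,,[,],,,,,,…
[7] q2 h=17  …,,,,,,[,],,,,,,…
[8] q1 h=16  …,,,,,,[,],,,,,,…
[9] q2 h=15  …,,,,,,[,],,,,,,…
[10] q1 h=14  …,,,,,,[,],,,,,,…
[11] q2 h=13  …,,,,,,[,],,,,,,…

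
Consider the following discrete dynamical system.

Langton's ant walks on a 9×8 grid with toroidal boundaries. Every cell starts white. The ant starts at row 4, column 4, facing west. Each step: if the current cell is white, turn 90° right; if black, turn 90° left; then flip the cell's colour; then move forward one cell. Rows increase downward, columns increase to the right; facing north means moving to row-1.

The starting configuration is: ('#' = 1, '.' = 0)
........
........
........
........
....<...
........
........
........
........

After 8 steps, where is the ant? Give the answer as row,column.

k=0  ........
........
........
........
....<...
........
........
........
........
k=1  ........
........
........
....^...
....#...
........
........
........
........
k=2  ........
........
........
....#>..
....#...
........
........
........
........
k=3  ........
........
........
....##..
....#v..
........
........
........
........
k=4  ........
........
........
....##..
....<#..
........
........
........
........
k=5  ........
........
........
....##..
.....#..
....v...
........
........
........
k=6  ........
........
........
....##..
.....#..
...<#...
........
........
........
k=7  ........
........
........
....##..
...^.#..
...##...
........
........
........
k=8  ........
........
........
....##..
...#>#..
...##...
........
........
........

4,4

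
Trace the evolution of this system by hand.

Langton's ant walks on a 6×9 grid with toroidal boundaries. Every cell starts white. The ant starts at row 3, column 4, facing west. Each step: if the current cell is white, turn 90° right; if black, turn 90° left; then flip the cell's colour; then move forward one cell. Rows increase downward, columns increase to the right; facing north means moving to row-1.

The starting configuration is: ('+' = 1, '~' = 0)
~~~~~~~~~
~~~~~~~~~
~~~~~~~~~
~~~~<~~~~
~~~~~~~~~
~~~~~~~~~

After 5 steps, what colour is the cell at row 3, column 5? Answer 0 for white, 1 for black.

0) ~~~~~~~~~
~~~~~~~~~
~~~~~~~~~
~~~~<~~~~
~~~~~~~~~
~~~~~~~~~
1) ~~~~~~~~~
~~~~~~~~~
~~~~^~~~~
~~~~+~~~~
~~~~~~~~~
~~~~~~~~~
2) ~~~~~~~~~
~~~~~~~~~
~~~~+>~~~
~~~~+~~~~
~~~~~~~~~
~~~~~~~~~
3) ~~~~~~~~~
~~~~~~~~~
~~~~++~~~
~~~~+v~~~
~~~~~~~~~
~~~~~~~~~
4) ~~~~~~~~~
~~~~~~~~~
~~~~++~~~
~~~~<+~~~
~~~~~~~~~
~~~~~~~~~
5) ~~~~~~~~~
~~~~~~~~~
~~~~++~~~
~~~~~+~~~
~~~~v~~~~
~~~~~~~~~

1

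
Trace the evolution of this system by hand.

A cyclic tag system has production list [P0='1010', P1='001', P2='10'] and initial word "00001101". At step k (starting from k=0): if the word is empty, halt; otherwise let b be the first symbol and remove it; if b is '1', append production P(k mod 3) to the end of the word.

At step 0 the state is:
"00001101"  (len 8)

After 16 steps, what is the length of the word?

step 0: "00001101"  (len 8)
step 1: "0001101"  (len 7)
step 2: "001101"  (len 6)
step 3: "01101"  (len 5)
step 4: "1101"  (len 4)
step 5: "101001"  (len 6)
step 6: "0100110"  (len 7)
step 7: "100110"  (len 6)
step 8: "00110001"  (len 8)
step 9: "0110001"  (len 7)
step 10: "110001"  (len 6)
step 11: "10001001"  (len 8)
step 12: "000100110"  (len 9)
step 13: "00100110"  (len 8)
step 14: "0100110"  (len 7)
step 15: "100110"  (len 6)
step 16: "001101010"  (len 9)

9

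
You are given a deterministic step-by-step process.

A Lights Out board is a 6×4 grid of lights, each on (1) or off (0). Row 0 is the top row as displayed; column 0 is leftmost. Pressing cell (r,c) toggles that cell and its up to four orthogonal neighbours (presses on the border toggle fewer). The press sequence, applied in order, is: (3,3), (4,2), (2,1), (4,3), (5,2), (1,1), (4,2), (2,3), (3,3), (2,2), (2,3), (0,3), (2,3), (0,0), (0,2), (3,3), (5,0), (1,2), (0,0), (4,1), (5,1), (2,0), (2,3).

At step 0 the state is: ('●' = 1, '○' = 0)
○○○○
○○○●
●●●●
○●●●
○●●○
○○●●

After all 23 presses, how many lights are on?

[0] ○○○○
○○○●
●●●●
○●●●
○●●○
○○●●
[1] ○○○○
○○○●
●●●○
○●○○
○●●●
○○●●
[2] ○○○○
○○○●
●●●○
○●●○
○○○○
○○○●
[3] ○○○○
○●○●
○○○○
○○●○
○○○○
○○○●
[4] ○○○○
○●○●
○○○○
○○●●
○○●●
○○○○
[5] ○○○○
○●○●
○○○○
○○●●
○○○●
○●●●
[6] ○●○○
●○●●
○●○○
○○●●
○○○●
○●●●
[7] ○●○○
●○●●
○●○○
○○○●
○●●○
○●○●
[8] ○●○○
●○●○
○●●●
○○○○
○●●○
○●○●
[9] ○●○○
●○●○
○●●○
○○●●
○●●●
○●○●
[10] ○●○○
●○○○
○○○●
○○○●
○●●●
○●○●
[11] ○●○○
●○○●
○○●○
○○○○
○●●●
○●○●
[12] ○●●●
●○○○
○○●○
○○○○
○●●●
○●○●
[13] ○●●●
●○○●
○○○●
○○○●
○●●●
○●○●
[14] ●○●●
○○○●
○○○●
○○○●
○●●●
○●○●
[15] ●●○○
○○●●
○○○●
○○○●
○●●●
○●○●
[16] ●●○○
○○●●
○○○○
○○●○
○●●○
○●○●
[17] ●●○○
○○●●
○○○○
○○●○
●●●○
●○○●
[18] ●●●○
○●○○
○○●○
○○●○
●●●○
●○○●
[19] ○○●○
●●○○
○○●○
○○●○
●●●○
●○○●
[20] ○○●○
●●○○
○○●○
○●●○
○○○○
●●○●
[21] ○○●○
●●○○
○○●○
○●●○
○●○○
○○●●
[22] ○○●○
○●○○
●●●○
●●●○
○●○○
○○●●
[23] ○○●○
○●○●
●●○●
●●●●
○●○○
○○●●

13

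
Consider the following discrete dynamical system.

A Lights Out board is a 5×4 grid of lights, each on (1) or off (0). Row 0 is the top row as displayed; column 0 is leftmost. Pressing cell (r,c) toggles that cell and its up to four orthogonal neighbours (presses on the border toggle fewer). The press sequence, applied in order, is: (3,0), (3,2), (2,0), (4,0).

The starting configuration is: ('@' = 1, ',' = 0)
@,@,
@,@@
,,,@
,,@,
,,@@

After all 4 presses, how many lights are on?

11

0) @,@,
@,@@
,,,@
,,@,
,,@@
1) @,@,
@,@@
@,,@
@@@,
@,@@
2) @,@,
@,@@
@,@@
@,,@
@,,@
3) @,@,
,,@@
,@@@
,,,@
@,,@
4) @,@,
,,@@
,@@@
@,,@
,@,@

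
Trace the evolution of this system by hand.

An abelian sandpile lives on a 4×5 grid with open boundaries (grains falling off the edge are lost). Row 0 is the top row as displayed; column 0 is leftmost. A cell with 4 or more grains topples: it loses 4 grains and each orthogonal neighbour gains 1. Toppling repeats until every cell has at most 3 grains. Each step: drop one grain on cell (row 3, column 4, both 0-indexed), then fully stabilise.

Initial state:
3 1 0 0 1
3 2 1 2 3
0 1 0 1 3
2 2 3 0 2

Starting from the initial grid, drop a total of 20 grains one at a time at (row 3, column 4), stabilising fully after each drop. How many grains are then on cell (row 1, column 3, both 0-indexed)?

0

t=0: 3 1 0 0 1
3 2 1 2 3
0 1 0 1 3
2 2 3 0 2
t=1: 3 1 0 0 1
3 2 1 2 3
0 1 0 1 3
2 2 3 0 3
t=2: 3 1 0 0 2
3 2 1 3 0
0 1 0 2 1
2 2 3 1 1
t=3: 3 1 0 0 2
3 2 1 3 0
0 1 0 2 1
2 2 3 1 2
t=4: 3 1 0 0 2
3 2 1 3 0
0 1 0 2 1
2 2 3 1 3
t=5: 3 1 0 0 2
3 2 1 3 0
0 1 0 2 2
2 2 3 2 0
t=6: 3 1 0 0 2
3 2 1 3 0
0 1 0 2 2
2 2 3 2 1
t=7: 3 1 0 0 2
3 2 1 3 0
0 1 0 2 2
2 2 3 2 2
t=8: 3 1 0 0 2
3 2 1 3 0
0 1 0 2 2
2 2 3 2 3
t=9: 3 1 0 0 2
3 2 1 3 0
0 1 0 2 3
2 2 3 3 0
t=10: 3 1 0 0 2
3 2 1 3 0
0 1 0 2 3
2 2 3 3 1
t=11: 3 1 0 0 2
3 2 1 3 0
0 1 0 2 3
2 2 3 3 2
t=12: 3 1 0 0 2
3 2 1 3 0
0 1 0 2 3
2 2 3 3 3
t=13: 3 1 0 1 2
3 2 2 0 2
0 1 2 1 1
2 3 0 2 2
t=14: 3 1 0 1 2
3 2 2 0 2
0 1 2 1 1
2 3 0 2 3
t=15: 3 1 0 1 2
3 2 2 0 2
0 1 2 1 2
2 3 0 3 0
t=16: 3 1 0 1 2
3 2 2 0 2
0 1 2 1 2
2 3 0 3 1
t=17: 3 1 0 1 2
3 2 2 0 2
0 1 2 1 2
2 3 0 3 2
t=18: 3 1 0 1 2
3 2 2 0 2
0 1 2 1 2
2 3 0 3 3
t=19: 3 1 0 1 2
3 2 2 0 2
0 1 2 2 3
2 3 1 0 1
t=20: 3 1 0 1 2
3 2 2 0 2
0 1 2 2 3
2 3 1 0 2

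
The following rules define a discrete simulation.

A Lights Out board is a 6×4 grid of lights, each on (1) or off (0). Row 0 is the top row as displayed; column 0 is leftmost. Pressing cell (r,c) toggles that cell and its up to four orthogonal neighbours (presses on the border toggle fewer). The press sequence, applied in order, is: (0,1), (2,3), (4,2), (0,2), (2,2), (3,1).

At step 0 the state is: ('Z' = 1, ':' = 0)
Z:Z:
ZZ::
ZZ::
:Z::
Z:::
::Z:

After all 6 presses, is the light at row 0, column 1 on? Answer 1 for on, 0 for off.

0

0) Z:Z:
ZZ::
ZZ::
:Z::
Z:::
::Z:
1) :Z::
Z:::
ZZ::
:Z::
Z:::
::Z:
2) :Z::
Z::Z
ZZZZ
:Z:Z
Z:::
::Z:
3) :Z::
Z::Z
ZZZZ
:ZZZ
ZZZZ
::::
4) ::ZZ
Z:ZZ
ZZZZ
:ZZZ
ZZZZ
::::
5) ::ZZ
Z::Z
Z:::
:Z:Z
ZZZZ
::::
6) ::ZZ
Z::Z
ZZ::
Z:ZZ
Z:ZZ
::::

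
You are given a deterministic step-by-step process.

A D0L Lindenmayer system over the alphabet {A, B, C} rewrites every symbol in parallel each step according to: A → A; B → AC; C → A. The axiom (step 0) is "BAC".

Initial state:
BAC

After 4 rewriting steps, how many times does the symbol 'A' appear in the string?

t=0: BAC
t=1: ACAA
t=2: AAAA
t=3: AAAA
t=4: AAAA

4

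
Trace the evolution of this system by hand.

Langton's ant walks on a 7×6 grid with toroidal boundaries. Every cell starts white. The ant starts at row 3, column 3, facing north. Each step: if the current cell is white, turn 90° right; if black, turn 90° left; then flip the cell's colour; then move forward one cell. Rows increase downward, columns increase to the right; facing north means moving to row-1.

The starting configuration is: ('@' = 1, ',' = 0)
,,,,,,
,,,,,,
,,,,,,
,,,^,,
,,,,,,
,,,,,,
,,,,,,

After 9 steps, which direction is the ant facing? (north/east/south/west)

west

step 0: ,,,,,,
,,,,,,
,,,,,,
,,,^,,
,,,,,,
,,,,,,
,,,,,,
step 1: ,,,,,,
,,,,,,
,,,,,,
,,,@>,
,,,,,,
,,,,,,
,,,,,,
step 2: ,,,,,,
,,,,,,
,,,,,,
,,,@@,
,,,,v,
,,,,,,
,,,,,,
step 3: ,,,,,,
,,,,,,
,,,,,,
,,,@@,
,,,<@,
,,,,,,
,,,,,,
step 4: ,,,,,,
,,,,,,
,,,,,,
,,,^@,
,,,@@,
,,,,,,
,,,,,,
step 5: ,,,,,,
,,,,,,
,,,,,,
,,<,@,
,,,@@,
,,,,,,
,,,,,,
step 6: ,,,,,,
,,,,,,
,,^,,,
,,@,@,
,,,@@,
,,,,,,
,,,,,,
step 7: ,,,,,,
,,,,,,
,,@>,,
,,@,@,
,,,@@,
,,,,,,
,,,,,,
step 8: ,,,,,,
,,,,,,
,,@@,,
,,@v@,
,,,@@,
,,,,,,
,,,,,,
step 9: ,,,,,,
,,,,,,
,,@@,,
,,<@@,
,,,@@,
,,,,,,
,,,,,,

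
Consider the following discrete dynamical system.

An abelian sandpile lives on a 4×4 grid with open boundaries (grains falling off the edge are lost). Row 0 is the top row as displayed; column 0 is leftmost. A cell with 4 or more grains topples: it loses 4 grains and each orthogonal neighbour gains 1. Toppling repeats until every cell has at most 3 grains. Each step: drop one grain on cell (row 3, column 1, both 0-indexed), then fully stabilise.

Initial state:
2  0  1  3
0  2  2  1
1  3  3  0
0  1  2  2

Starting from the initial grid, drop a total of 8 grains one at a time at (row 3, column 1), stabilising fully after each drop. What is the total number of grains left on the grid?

28

t=0: 2  0  1  3
0  2  2  1
1  3  3  0
0  1  2  2
t=1: 2  0  1  3
0  2  2  1
1  3  3  0
0  2  2  2
t=2: 2  0  1  3
0  2  2  1
1  3  3  0
0  3  2  2
t=3: 2  0  1  3
0  3  3  1
2  1  1  1
1  2  0  3
t=4: 2  0  1  3
0  3  3  1
2  1  1  1
1  3  0  3
t=5: 2  0  1  3
0  3  3  1
2  2  1  1
2  0  1  3
t=6: 2  0  1  3
0  3  3  1
2  2  1  1
2  1  1  3
t=7: 2  0  1  3
0  3  3  1
2  2  1  1
2  2  1  3
t=8: 2  0  1  3
0  3  3  1
2  2  1  1
2  3  1  3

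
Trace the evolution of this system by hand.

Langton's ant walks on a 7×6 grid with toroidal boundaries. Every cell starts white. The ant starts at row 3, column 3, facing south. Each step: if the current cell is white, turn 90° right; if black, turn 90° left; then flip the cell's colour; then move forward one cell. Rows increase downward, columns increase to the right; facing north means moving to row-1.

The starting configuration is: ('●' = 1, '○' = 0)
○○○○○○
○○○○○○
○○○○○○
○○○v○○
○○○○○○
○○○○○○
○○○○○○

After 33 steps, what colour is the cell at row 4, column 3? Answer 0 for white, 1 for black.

1

[0] ○○○○○○
○○○○○○
○○○○○○
○○○v○○
○○○○○○
○○○○○○
○○○○○○
[1] ○○○○○○
○○○○○○
○○○○○○
○○<●○○
○○○○○○
○○○○○○
○○○○○○
[2] ○○○○○○
○○○○○○
○○^○○○
○○●●○○
○○○○○○
○○○○○○
○○○○○○
[3] ○○○○○○
○○○○○○
○○●>○○
○○●●○○
○○○○○○
○○○○○○
○○○○○○
[4] ○○○○○○
○○○○○○
○○●●○○
○○●v○○
○○○○○○
○○○○○○
○○○○○○
[5] ○○○○○○
○○○○○○
○○●●○○
○○●○>○
○○○○○○
○○○○○○
○○○○○○
[6] ○○○○○○
○○○○○○
○○●●○○
○○●○●○
○○○○v○
○○○○○○
○○○○○○
[7] ○○○○○○
○○○○○○
○○●●○○
○○●○●○
○○○<●○
○○○○○○
○○○○○○
[8] ○○○○○○
○○○○○○
○○●●○○
○○●^●○
○○○●●○
○○○○○○
○○○○○○
[9] ○○○○○○
○○○○○○
○○●●○○
○○●●>○
○○○●●○
○○○○○○
○○○○○○
[10] ○○○○○○
○○○○○○
○○●●^○
○○●●○○
○○○●●○
○○○○○○
○○○○○○
[11] ○○○○○○
○○○○○○
○○●●●>
○○●●○○
○○○●●○
○○○○○○
○○○○○○
[12] ○○○○○○
○○○○○○
○○●●●●
○○●●○v
○○○●●○
○○○○○○
○○○○○○
[13] ○○○○○○
○○○○○○
○○●●●●
○○●●<●
○○○●●○
○○○○○○
○○○○○○
[14] ○○○○○○
○○○○○○
○○●●^●
○○●●●●
○○○●●○
○○○○○○
○○○○○○
[15] ○○○○○○
○○○○○○
○○●<○●
○○●●●●
○○○●●○
○○○○○○
○○○○○○
[16] ○○○○○○
○○○○○○
○○●○○●
○○●v●●
○○○●●○
○○○○○○
○○○○○○
[17] ○○○○○○
○○○○○○
○○●○○●
○○●○>●
○○○●●○
○○○○○○
○○○○○○
[18] ○○○○○○
○○○○○○
○○●○^●
○○●○○●
○○○●●○
○○○○○○
○○○○○○
[19] ○○○○○○
○○○○○○
○○●○●>
○○●○○●
○○○●●○
○○○○○○
○○○○○○
[20] ○○○○○○
○○○○○^
○○●○●○
○○●○○●
○○○●●○
○○○○○○
○○○○○○
[21] ○○○○○○
>○○○○●
○○●○●○
○○●○○●
○○○●●○
○○○○○○
○○○○○○
[22] ○○○○○○
●○○○○●
v○●○●○
○○●○○●
○○○●●○
○○○○○○
○○○○○○
[23] ○○○○○○
●○○○○●
●○●○●<
○○●○○●
○○○●●○
○○○○○○
○○○○○○
[24] ○○○○○○
●○○○○^
●○●○●●
○○●○○●
○○○●●○
○○○○○○
○○○○○○
[25] ○○○○○○
●○○○<○
●○●○●●
○○●○○●
○○○●●○
○○○○○○
○○○○○○
[26] ○○○○^○
●○○○●○
●○●○●●
○○●○○●
○○○●●○
○○○○○○
○○○○○○
[27] ○○○○●>
●○○○●○
●○●○●●
○○●○○●
○○○●●○
○○○○○○
○○○○○○
[28] ○○○○●●
●○○○●v
●○●○●●
○○●○○●
○○○●●○
○○○○○○
○○○○○○
[29] ○○○○●●
●○○○<●
●○●○●●
○○●○○●
○○○●●○
○○○○○○
○○○○○○
[30] ○○○○●●
●○○○○●
●○●○v●
○○●○○●
○○○●●○
○○○○○○
○○○○○○
[31] ○○○○●●
●○○○○●
●○●○○>
○○●○○●
○○○●●○
○○○○○○
○○○○○○
[32] ○○○○●●
●○○○○^
●○●○○○
○○●○○●
○○○●●○
○○○○○○
○○○○○○
[33] ○○○○●●
●○○○<○
●○●○○○
○○●○○●
○○○●●○
○○○○○○
○○○○○○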